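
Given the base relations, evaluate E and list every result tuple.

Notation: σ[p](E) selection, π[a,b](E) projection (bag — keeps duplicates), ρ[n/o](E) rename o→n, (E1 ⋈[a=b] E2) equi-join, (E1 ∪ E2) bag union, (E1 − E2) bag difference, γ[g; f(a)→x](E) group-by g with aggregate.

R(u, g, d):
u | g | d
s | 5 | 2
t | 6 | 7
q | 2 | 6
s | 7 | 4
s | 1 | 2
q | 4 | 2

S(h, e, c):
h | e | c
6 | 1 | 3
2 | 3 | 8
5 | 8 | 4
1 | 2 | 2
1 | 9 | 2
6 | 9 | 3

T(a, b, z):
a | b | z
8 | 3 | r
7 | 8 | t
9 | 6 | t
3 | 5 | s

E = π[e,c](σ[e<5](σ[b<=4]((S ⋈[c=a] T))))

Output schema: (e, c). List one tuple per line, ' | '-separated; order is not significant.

Per-node cardinality:
  S → 6
  T → 4
  (S ⋈[c=a] T) → 3
  σ[b<=4]((S ⋈[c=a] T)) → 1
  σ[e<5](σ[b<=4]((S ⋈[c=a] T))) → 1
  π[e,c](σ[e<5](σ[b<=4]((S ⋈[c=a] T)))) → 1

== RESULT ==
e | c
3 | 8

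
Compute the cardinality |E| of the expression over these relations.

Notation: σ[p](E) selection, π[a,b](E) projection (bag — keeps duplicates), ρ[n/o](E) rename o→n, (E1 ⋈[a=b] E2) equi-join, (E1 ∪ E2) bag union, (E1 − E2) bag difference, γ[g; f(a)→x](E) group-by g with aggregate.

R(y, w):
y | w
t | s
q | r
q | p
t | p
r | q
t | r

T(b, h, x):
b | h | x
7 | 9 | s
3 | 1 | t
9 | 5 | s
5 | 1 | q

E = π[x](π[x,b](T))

Per-node cardinality:
  T → 4
  π[x,b](T) → 4
  π[x](π[x,b](T)) → 4

|E| = 4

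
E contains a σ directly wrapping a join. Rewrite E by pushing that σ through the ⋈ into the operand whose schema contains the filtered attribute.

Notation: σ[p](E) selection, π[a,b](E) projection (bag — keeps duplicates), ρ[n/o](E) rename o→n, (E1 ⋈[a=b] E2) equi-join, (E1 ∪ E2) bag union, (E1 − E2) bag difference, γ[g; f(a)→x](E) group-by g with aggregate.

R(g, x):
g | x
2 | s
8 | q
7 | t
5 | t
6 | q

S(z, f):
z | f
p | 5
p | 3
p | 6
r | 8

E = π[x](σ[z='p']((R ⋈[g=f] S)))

σ filters on z, owned by the right side.
E' = π[x]((R ⋈[g=f] σ[z='p'](S)))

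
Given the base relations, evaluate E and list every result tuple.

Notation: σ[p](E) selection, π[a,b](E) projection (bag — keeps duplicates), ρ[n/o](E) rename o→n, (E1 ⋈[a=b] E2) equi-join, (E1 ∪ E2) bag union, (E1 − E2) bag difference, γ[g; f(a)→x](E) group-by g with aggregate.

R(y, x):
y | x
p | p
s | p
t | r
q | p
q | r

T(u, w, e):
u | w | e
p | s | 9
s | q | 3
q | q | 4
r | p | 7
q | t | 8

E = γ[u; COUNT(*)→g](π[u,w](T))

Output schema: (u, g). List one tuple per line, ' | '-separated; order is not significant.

Per-node cardinality:
  T → 5
  π[u,w](T) → 5
  γ[u; COUNT(*)→g](π[u,w](T)) → 4

== RESULT ==
u | g
p | 1
q | 2
r | 1
s | 1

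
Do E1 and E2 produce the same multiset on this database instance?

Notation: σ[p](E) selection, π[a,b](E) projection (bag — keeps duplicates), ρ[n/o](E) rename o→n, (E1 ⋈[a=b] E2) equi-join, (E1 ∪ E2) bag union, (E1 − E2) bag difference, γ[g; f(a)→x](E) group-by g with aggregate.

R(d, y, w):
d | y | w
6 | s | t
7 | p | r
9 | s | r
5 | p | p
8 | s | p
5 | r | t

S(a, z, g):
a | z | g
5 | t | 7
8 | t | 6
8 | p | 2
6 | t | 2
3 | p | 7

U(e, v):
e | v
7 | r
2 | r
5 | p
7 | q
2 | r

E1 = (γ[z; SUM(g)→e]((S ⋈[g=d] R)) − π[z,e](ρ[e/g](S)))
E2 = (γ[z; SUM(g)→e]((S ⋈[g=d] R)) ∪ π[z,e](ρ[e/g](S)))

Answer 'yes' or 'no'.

E1 subexpression sizes:
  S → 5
  R → 6
  (S ⋈[g=d] R) → 3
  γ[z; SUM(g)→e]((S ⋈[g=d] R)) → 2
  S → 5
  ρ[e/g](S) → 5
  π[z,e](ρ[e/g](S)) → 5
  (γ[z; SUM(g)→e]((S ⋈[g=d] R)) − π[z,e](ρ[e/g](S))) → 1
E2 subexpression sizes:
  S → 5
  R → 6
  (S ⋈[g=d] R) → 3
  γ[z; SUM(g)→e]((S ⋈[g=d] R)) → 2
  S → 5
  ρ[e/g](S) → 5
  π[z,e](ρ[e/g](S)) → 5
  (γ[z; SUM(g)→e]((S ⋈[g=d] R)) ∪ π[z,e](ρ[e/g](S))) → 7

E1 result:
z | e
t | 13
E2 result:
z | e
p | 2
p | 7
p | 7
t | 2
t | 6
t | 7
t | 13
Witness: ('t', 2) appears 0× in E1 but 1× in E2.

no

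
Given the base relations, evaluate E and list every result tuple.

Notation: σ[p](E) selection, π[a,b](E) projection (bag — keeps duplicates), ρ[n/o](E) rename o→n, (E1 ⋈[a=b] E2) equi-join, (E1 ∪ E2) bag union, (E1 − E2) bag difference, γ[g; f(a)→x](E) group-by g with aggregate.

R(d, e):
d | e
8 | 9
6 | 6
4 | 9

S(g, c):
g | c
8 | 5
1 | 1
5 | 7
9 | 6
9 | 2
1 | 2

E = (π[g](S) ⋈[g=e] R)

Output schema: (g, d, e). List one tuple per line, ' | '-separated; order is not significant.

Per-node cardinality:
  S → 6
  π[g](S) → 6
  R → 3
  (π[g](S) ⋈[g=e] R) → 4

== RESULT ==
g | d | e
9 | 4 | 9
9 | 4 | 9
9 | 8 | 9
9 | 8 | 9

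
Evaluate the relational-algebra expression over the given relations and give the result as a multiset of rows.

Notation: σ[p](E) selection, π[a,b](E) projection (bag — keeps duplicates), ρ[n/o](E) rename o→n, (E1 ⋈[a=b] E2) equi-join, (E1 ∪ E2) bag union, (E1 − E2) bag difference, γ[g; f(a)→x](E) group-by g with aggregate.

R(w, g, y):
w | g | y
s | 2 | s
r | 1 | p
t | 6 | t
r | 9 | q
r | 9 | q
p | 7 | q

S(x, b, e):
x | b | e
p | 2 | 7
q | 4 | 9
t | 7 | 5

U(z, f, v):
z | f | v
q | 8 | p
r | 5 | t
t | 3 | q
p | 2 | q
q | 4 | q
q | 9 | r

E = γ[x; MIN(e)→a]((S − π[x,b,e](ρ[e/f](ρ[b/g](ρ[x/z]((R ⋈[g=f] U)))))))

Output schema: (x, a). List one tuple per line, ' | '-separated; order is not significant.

Per-node cardinality:
  S → 3
  R → 6
  U → 6
  (R ⋈[g=f] U) → 3
  ρ[x/z]((R ⋈[g=f] U)) → 3
  ρ[b/g](ρ[x/z]((R ⋈[g=f] U))) → 3
  ρ[e/f](ρ[b/g](ρ[x/z]((R ⋈[g=f] U)))) → 3
  π[x,b,e](ρ[e/f](ρ[b/g](ρ[x/z]((R ⋈[g=f] U))))) → 3
  (S − π[x,b,e](ρ[e/f](ρ[b/g](ρ[x/z]((R ⋈[g=f] U)))))) → 3
  γ[x; MIN(e)→a]((S − π[x,b,e](ρ[e/f](ρ[b/g](ρ[x/z]((R ⋈[g=f] U))))))) → 3

== RESULT ==
x | a
p | 7
q | 9
t | 5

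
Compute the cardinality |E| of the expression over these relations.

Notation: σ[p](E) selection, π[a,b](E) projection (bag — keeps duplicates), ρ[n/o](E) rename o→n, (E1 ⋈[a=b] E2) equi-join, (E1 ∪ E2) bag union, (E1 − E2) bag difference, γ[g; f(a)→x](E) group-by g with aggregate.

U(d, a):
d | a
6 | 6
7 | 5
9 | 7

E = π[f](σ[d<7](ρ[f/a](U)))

Per-node cardinality:
  U → 3
  ρ[f/a](U) → 3
  σ[d<7](ρ[f/a](U)) → 1
  π[f](σ[d<7](ρ[f/a](U))) → 1

|E| = 1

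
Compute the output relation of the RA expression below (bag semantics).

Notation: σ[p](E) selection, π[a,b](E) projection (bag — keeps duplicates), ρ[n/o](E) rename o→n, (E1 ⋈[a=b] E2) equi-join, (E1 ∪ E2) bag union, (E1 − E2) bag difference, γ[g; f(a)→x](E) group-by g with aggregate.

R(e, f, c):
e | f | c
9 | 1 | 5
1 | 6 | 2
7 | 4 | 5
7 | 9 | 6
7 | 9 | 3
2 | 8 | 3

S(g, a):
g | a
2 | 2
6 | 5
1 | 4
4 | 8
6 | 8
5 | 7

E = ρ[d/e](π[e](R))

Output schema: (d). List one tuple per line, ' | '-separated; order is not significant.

Per-node cardinality:
  R → 6
  π[e](R) → 6
  ρ[d/e](π[e](R)) → 6

== RESULT ==
d
1
2
7
7
7
9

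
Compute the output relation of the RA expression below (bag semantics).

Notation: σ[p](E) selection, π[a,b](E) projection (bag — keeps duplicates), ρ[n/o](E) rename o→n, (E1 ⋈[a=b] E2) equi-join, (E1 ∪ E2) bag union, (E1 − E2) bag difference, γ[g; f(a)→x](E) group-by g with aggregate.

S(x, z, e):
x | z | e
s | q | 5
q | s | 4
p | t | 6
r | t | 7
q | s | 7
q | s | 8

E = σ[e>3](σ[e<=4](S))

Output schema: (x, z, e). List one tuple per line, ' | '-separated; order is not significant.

Per-node cardinality:
  S → 6
  σ[e<=4](S) → 1
  σ[e>3](σ[e<=4](S)) → 1

== RESULT ==
x | z | e
q | s | 4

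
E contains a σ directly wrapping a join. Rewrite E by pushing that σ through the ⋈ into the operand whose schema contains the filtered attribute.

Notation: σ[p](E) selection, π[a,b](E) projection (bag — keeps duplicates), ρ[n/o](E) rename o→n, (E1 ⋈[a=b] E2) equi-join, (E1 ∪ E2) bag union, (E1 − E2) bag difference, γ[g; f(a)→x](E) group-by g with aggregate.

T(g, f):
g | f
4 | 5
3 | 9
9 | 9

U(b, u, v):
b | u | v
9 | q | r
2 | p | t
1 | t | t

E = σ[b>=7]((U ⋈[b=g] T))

σ filters on b, owned by the left side.
E' = (σ[b>=7](U) ⋈[b=g] T)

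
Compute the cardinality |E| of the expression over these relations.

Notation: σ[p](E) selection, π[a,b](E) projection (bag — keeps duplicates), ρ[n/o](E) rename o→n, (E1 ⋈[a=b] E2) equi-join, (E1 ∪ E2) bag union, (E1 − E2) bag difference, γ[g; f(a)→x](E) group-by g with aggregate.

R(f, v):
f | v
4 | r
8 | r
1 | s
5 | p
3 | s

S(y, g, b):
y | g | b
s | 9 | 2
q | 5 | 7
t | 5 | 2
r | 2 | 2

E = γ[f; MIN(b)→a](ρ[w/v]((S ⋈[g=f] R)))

Stepwise |·|:
  S → 4
  R → 5
  (S ⋈[g=f] R) → 2
  ρ[w/v]((S ⋈[g=f] R)) → 2
  γ[f; MIN(b)→a](ρ[w/v]((S ⋈[g=f] R))) → 1

|E| = 1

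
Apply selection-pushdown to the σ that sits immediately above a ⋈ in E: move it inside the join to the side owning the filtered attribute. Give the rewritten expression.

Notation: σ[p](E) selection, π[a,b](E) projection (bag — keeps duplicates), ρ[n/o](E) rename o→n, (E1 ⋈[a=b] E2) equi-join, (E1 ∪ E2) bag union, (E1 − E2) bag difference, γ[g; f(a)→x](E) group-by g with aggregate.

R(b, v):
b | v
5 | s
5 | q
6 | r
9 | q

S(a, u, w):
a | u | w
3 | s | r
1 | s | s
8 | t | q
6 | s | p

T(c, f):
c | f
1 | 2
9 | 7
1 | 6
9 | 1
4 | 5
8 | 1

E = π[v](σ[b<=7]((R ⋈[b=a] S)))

σ filters on b, owned by the left side.
E' = π[v]((σ[b<=7](R) ⋈[b=a] S))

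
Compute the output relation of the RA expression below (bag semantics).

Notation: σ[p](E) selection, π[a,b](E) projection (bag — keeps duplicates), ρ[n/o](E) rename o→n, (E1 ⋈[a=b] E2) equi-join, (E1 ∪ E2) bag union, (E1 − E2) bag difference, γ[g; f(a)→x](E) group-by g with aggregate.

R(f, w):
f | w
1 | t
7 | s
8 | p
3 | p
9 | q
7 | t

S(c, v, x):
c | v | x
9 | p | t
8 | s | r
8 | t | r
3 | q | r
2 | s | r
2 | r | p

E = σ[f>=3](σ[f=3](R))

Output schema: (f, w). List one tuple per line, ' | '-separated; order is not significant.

Stepwise |·|:
  R → 6
  σ[f=3](R) → 1
  σ[f>=3](σ[f=3](R)) → 1

== RESULT ==
f | w
3 | p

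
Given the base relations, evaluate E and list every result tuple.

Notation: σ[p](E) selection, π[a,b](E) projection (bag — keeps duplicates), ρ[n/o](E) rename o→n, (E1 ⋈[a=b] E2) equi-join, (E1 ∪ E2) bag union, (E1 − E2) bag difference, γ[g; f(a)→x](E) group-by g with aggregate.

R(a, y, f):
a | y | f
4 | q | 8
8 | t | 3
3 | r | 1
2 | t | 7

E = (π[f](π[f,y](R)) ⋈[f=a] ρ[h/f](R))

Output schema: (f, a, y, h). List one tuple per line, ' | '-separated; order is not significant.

Per-node cardinality:
  R → 4
  π[f,y](R) → 4
  π[f](π[f,y](R)) → 4
  R → 4
  ρ[h/f](R) → 4
  (π[f](π[f,y](R)) ⋈[f=a] ρ[h/f](R)) → 2

== RESULT ==
f | a | y | h
3 | 3 | r | 1
8 | 8 | t | 3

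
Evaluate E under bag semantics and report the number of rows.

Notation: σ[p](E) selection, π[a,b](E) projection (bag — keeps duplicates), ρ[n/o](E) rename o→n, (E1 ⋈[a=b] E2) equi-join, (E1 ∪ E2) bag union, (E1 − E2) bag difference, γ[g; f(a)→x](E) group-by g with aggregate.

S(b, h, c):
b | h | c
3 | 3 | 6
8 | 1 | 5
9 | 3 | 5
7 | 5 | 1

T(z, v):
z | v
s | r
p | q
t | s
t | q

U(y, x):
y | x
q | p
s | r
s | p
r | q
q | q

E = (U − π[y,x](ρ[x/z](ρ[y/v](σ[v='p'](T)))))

Row counts bottom-up:
  U → 5
  T → 4
  σ[v='p'](T) → 0
  ρ[y/v](σ[v='p'](T)) → 0
  ρ[x/z](ρ[y/v](σ[v='p'](T))) → 0
  π[y,x](ρ[x/z](ρ[y/v](σ[v='p'](T)))) → 0
  (U − π[y,x](ρ[x/z](ρ[y/v](σ[v='p'](T))))) → 5

|E| = 5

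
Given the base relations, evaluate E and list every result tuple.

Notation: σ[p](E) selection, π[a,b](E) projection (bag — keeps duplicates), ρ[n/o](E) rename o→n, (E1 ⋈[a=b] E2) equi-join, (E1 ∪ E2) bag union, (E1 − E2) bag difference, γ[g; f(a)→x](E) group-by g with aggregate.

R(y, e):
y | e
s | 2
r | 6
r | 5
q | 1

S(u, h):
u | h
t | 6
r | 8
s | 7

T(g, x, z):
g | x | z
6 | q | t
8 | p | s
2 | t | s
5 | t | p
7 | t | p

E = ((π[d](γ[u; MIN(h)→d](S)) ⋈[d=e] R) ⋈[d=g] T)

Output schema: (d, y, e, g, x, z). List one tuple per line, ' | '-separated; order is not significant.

Per-node cardinality:
  S → 3
  γ[u; MIN(h)→d](S) → 3
  π[d](γ[u; MIN(h)→d](S)) → 3
  R → 4
  (π[d](γ[u; MIN(h)→d](S)) ⋈[d=e] R) → 1
  T → 5
  ((π[d](γ[u; MIN(h)→d](S)) ⋈[d=e] R) ⋈[d=g] T) → 1

== RESULT ==
d | y | e | g | x | z
6 | r | 6 | 6 | q | t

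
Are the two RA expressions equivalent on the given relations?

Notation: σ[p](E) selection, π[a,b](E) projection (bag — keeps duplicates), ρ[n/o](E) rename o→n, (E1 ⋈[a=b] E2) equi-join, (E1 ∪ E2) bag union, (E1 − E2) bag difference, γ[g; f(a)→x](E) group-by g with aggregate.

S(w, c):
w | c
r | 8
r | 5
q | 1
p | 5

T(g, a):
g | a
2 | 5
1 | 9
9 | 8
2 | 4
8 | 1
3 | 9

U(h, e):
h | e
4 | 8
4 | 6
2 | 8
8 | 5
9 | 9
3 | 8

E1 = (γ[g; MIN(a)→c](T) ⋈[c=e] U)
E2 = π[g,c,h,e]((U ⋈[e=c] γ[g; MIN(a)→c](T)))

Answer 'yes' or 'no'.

E1 subexpression sizes:
  T → 6
  γ[g; MIN(a)→c](T) → 5
  U → 6
  (γ[g; MIN(a)→c](T) ⋈[c=e] U) → 5
E2 subexpression sizes:
  U → 6
  T → 6
  γ[g; MIN(a)→c](T) → 5
  (U ⋈[e=c] γ[g; MIN(a)→c](T)) → 5
  π[g,c,h,e]((U ⋈[e=c] γ[g; MIN(a)→c](T))) → 5

E1 and E2 produce the same multiset:
g | c | h | e
1 | 9 | 9 | 9
3 | 9 | 9 | 9
9 | 8 | 2 | 8
9 | 8 | 3 | 8
9 | 8 | 4 | 8

yes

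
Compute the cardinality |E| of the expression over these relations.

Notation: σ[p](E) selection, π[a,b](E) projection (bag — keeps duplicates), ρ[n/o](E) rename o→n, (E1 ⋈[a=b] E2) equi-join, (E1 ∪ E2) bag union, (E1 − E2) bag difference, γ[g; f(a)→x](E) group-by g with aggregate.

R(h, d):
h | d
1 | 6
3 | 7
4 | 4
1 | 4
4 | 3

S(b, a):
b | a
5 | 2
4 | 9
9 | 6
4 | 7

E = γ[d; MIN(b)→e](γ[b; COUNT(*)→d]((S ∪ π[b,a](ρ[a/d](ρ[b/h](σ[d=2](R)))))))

Row counts bottom-up:
  S → 4
  R → 5
  σ[d=2](R) → 0
  ρ[b/h](σ[d=2](R)) → 0
  ρ[a/d](ρ[b/h](σ[d=2](R))) → 0
  π[b,a](ρ[a/d](ρ[b/h](σ[d=2](R)))) → 0
  (S ∪ π[b,a](ρ[a/d](ρ[b/h](σ[d=2](R))))) → 4
  γ[b; COUNT(*)→d]((S ∪ π[b,a](ρ[a/d](ρ[b/h](σ[d=2](R)))))) → 3
  γ[d; MIN(b)→e](γ[b; COUNT(*)→d]((S ∪ π[b,a](ρ[a/d](ρ[b/h](σ[d=2](R))))))) → 2

|E| = 2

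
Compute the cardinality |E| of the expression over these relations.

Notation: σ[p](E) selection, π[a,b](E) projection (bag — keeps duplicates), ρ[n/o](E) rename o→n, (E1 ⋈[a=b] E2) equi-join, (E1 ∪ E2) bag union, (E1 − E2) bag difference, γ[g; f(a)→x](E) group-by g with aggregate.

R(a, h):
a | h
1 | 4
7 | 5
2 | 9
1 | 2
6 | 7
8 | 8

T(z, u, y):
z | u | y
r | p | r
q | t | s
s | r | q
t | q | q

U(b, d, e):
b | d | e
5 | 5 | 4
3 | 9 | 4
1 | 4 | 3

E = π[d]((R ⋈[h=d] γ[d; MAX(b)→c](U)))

Row counts bottom-up:
  R → 6
  U → 3
  γ[d; MAX(b)→c](U) → 3
  (R ⋈[h=d] γ[d; MAX(b)→c](U)) → 3
  π[d]((R ⋈[h=d] γ[d; MAX(b)→c](U))) → 3

|E| = 3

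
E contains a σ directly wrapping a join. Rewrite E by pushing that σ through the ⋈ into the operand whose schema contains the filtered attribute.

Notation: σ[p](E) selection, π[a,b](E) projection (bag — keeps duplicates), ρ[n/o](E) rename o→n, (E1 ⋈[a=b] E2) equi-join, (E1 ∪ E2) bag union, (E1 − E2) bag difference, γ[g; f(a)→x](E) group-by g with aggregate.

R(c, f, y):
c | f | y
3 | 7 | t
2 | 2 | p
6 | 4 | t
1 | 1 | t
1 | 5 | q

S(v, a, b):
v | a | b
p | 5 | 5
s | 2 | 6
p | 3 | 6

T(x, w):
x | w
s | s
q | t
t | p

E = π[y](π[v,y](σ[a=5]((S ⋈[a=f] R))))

σ filters on a, owned by the left side.
E' = π[y](π[v,y]((σ[a=5](S) ⋈[a=f] R)))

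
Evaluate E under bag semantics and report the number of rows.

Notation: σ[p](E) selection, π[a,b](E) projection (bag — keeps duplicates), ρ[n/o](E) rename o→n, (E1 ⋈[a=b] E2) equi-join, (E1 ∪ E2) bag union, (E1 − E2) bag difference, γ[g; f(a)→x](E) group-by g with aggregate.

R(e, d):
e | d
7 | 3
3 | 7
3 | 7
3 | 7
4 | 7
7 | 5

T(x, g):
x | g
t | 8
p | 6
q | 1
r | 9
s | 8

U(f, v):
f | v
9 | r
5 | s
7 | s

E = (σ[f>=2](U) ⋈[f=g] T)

Per-node cardinality:
  U → 3
  σ[f>=2](U) → 3
  T → 5
  (σ[f>=2](U) ⋈[f=g] T) → 1

|E| = 1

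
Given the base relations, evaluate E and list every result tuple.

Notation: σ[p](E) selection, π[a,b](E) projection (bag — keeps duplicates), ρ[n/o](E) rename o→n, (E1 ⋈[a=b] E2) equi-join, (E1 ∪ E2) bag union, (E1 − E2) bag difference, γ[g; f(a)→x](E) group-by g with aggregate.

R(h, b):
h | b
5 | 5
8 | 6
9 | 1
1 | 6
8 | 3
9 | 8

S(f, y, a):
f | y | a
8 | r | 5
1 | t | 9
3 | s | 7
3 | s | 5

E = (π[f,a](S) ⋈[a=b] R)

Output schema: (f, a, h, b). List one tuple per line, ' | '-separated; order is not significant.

Stepwise |·|:
  S → 4
  π[f,a](S) → 4
  R → 6
  (π[f,a](S) ⋈[a=b] R) → 2

== RESULT ==
f | a | h | b
3 | 5 | 5 | 5
8 | 5 | 5 | 5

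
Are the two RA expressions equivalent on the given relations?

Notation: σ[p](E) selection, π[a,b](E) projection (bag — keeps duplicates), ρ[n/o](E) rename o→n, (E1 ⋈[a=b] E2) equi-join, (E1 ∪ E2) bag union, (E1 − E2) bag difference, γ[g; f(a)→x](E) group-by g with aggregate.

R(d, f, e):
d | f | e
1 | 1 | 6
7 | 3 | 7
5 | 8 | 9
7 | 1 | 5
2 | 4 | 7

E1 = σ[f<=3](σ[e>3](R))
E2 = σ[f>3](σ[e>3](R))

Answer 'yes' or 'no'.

E1 per-node cardinality:
  R → 5
  σ[e>3](R) → 5
  σ[f<=3](σ[e>3](R)) → 3
E2 per-node cardinality:
  R → 5
  σ[e>3](R) → 5
  σ[f>3](σ[e>3](R)) → 2

E1 result:
d | f | e
1 | 1 | 6
7 | 1 | 5
7 | 3 | 7
E2 result:
d | f | e
2 | 4 | 7
5 | 8 | 9
Witness: (5, 8, 9) appears 0× in E1 but 1× in E2.

no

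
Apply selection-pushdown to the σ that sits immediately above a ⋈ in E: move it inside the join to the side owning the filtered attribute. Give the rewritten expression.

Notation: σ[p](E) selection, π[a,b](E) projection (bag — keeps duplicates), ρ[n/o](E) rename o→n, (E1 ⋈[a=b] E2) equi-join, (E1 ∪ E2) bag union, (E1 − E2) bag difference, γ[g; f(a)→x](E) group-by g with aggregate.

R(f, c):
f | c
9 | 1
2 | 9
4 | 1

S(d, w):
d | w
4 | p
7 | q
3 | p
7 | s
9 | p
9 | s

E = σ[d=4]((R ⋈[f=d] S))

σ filters on d, owned by the right side.
E' = (R ⋈[f=d] σ[d=4](S))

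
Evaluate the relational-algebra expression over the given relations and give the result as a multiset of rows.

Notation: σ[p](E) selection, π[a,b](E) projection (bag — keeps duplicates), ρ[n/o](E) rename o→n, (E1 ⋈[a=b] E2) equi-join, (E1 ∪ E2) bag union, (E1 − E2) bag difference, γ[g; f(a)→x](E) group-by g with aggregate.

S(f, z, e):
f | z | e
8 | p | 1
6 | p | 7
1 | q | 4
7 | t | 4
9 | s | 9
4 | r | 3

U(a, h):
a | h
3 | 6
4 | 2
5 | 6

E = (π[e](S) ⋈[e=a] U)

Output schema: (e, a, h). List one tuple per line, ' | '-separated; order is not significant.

Subexpression sizes:
  S → 6
  π[e](S) → 6
  U → 3
  (π[e](S) ⋈[e=a] U) → 3

== RESULT ==
e | a | h
3 | 3 | 6
4 | 4 | 2
4 | 4 | 2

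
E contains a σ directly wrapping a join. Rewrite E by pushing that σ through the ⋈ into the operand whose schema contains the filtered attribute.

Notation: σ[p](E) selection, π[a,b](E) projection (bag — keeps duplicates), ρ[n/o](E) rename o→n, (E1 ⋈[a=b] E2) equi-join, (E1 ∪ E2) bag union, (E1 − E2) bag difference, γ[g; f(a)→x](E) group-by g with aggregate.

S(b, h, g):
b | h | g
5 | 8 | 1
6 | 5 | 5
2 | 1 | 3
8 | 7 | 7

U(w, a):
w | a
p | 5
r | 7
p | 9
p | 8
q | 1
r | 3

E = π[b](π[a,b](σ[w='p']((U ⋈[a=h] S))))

σ filters on w, owned by the left side.
E' = π[b](π[a,b]((σ[w='p'](U) ⋈[a=h] S)))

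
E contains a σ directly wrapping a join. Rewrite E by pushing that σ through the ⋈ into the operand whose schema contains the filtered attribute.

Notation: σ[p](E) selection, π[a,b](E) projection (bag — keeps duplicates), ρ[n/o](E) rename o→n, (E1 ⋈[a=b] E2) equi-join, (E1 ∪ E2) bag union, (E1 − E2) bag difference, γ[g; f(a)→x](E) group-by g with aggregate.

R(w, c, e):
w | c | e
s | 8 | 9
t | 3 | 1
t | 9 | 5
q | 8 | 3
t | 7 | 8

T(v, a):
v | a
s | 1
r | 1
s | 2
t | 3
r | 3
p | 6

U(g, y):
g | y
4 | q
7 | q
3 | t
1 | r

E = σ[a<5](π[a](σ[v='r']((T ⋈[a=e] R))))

σ filters on v, owned by the left side.
E' = σ[a<5](π[a]((σ[v='r'](T) ⋈[a=e] R)))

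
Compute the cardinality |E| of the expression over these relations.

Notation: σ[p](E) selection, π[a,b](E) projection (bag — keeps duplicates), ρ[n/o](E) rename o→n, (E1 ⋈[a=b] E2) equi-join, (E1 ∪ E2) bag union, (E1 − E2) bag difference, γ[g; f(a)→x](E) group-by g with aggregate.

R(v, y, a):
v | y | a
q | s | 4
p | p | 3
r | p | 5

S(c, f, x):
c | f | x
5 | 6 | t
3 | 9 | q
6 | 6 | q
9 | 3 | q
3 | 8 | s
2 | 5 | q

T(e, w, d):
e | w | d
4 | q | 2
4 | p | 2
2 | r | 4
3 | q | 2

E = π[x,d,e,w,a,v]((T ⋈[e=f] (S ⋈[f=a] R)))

Per-node cardinality:
  T → 4
  S → 6
  R → 3
  (S ⋈[f=a] R) → 2
  (T ⋈[e=f] (S ⋈[f=a] R)) → 1
  π[x,d,e,w,a,v]((T ⋈[e=f] (S ⋈[f=a] R))) → 1

|E| = 1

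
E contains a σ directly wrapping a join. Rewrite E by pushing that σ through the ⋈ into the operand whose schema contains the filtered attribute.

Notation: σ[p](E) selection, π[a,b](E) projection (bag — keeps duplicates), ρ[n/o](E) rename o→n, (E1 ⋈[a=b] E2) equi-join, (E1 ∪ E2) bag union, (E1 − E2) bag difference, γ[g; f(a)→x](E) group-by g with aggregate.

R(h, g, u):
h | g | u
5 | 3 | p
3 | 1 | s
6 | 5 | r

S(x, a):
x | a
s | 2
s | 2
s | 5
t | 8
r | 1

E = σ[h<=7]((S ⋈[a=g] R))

σ filters on h, owned by the right side.
E' = (S ⋈[a=g] σ[h<=7](R))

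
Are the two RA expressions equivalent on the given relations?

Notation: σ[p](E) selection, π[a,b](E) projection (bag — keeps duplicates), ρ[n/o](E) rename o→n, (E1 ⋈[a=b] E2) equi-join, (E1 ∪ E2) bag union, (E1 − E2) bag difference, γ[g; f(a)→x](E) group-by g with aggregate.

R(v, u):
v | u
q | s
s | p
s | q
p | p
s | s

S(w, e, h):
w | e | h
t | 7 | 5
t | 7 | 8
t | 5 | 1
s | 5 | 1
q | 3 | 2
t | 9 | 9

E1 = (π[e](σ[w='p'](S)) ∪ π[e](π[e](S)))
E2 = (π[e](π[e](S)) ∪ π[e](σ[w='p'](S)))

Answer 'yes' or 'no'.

E1 row counts bottom-up:
  S → 6
  σ[w='p'](S) → 0
  π[e](σ[w='p'](S)) → 0
  S → 6
  π[e](S) → 6
  π[e](π[e](S)) → 6
  (π[e](σ[w='p'](S)) ∪ π[e](π[e](S))) → 6
E2 row counts bottom-up:
  S → 6
  π[e](S) → 6
  π[e](π[e](S)) → 6
  S → 6
  σ[w='p'](S) → 0
  π[e](σ[w='p'](S)) → 0
  (π[e](π[e](S)) ∪ π[e](σ[w='p'](S))) → 6

E1 and E2 produce the same multiset:
e
3
5
5
7
7
9

yes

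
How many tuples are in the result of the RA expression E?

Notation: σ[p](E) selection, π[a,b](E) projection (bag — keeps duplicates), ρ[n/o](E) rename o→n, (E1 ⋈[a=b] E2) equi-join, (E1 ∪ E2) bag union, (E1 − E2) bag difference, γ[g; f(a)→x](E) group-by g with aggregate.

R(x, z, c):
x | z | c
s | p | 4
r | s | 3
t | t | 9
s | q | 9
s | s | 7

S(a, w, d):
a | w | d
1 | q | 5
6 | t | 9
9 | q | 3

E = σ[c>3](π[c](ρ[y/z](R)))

Row counts bottom-up:
  R → 5
  ρ[y/z](R) → 5
  π[c](ρ[y/z](R)) → 5
  σ[c>3](π[c](ρ[y/z](R))) → 4

|E| = 4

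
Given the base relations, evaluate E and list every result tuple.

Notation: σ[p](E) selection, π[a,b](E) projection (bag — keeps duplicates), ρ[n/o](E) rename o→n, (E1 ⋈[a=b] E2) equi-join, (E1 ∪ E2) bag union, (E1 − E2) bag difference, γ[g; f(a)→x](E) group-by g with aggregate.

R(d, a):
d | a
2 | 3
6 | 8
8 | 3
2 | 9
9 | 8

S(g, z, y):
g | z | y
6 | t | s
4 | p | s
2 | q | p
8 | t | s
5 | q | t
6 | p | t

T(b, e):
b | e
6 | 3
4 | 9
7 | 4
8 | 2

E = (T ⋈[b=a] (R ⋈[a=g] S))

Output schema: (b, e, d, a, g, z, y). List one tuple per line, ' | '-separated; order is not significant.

Row counts bottom-up:
  T → 4
  R → 5
  S → 6
  (R ⋈[a=g] S) → 2
  (T ⋈[b=a] (R ⋈[a=g] S)) → 2

== RESULT ==
b | e | d | a | g | z | y
8 | 2 | 6 | 8 | 8 | t | s
8 | 2 | 9 | 8 | 8 | t | s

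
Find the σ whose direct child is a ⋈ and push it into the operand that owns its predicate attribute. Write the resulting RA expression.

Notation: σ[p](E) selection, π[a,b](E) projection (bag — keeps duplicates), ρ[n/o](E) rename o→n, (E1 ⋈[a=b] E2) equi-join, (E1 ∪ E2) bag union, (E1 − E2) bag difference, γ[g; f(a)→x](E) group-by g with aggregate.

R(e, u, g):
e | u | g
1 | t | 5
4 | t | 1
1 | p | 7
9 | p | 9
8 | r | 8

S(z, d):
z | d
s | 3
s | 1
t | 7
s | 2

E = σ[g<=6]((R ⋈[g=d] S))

σ filters on g, owned by the left side.
E' = (σ[g<=6](R) ⋈[g=d] S)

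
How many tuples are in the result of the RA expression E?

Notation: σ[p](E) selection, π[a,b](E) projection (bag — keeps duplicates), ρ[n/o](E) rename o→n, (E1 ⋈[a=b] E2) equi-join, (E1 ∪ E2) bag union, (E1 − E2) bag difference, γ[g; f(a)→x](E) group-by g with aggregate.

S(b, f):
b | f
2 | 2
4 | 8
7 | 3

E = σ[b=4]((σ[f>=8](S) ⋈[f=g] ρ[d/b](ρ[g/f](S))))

Row counts bottom-up:
  S → 3
  σ[f>=8](S) → 1
  S → 3
  ρ[g/f](S) → 3
  ρ[d/b](ρ[g/f](S)) → 3
  (σ[f>=8](S) ⋈[f=g] ρ[d/b](ρ[g/f](S))) → 1
  σ[b=4]((σ[f>=8](S) ⋈[f=g] ρ[d/b](ρ[g/f](S)))) → 1

|E| = 1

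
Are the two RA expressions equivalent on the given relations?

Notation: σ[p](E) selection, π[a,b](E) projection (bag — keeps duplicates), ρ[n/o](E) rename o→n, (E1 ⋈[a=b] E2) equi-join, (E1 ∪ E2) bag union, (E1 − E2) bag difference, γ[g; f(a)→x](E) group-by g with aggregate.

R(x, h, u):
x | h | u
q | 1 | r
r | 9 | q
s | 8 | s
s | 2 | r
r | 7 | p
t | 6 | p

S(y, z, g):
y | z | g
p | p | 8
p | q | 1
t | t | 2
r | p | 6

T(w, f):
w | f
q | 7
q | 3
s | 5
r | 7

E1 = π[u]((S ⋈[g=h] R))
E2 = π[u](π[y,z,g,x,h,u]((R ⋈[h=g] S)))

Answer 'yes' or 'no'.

E1 subexpression sizes:
  S → 4
  R → 6
  (S ⋈[g=h] R) → 4
  π[u]((S ⋈[g=h] R)) → 4
E2 subexpression sizes:
  R → 6
  S → 4
  (R ⋈[h=g] S) → 4
  π[y,z,g,x,h,u]((R ⋈[h=g] S)) → 4
  π[u](π[y,z,g,x,h,u]((R ⋈[h=g] S))) → 4

E1 and E2 produce the same multiset:
u
p
r
r
s

yes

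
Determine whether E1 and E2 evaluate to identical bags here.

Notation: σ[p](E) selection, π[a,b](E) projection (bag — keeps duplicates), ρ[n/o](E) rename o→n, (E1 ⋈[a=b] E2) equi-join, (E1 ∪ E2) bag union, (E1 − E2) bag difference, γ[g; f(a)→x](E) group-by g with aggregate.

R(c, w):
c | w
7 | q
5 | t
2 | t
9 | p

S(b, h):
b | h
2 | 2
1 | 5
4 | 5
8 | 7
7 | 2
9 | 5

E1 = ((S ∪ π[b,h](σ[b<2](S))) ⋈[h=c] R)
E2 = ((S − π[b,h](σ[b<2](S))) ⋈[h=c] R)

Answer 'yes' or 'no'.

E1 subexpression sizes:
  S → 6
  S → 6
  σ[b<2](S) → 1
  π[b,h](σ[b<2](S)) → 1
  (S ∪ π[b,h](σ[b<2](S))) → 7
  R → 4
  ((S ∪ π[b,h](σ[b<2](S))) ⋈[h=c] R) → 7
E2 subexpression sizes:
  S → 6
  S → 6
  σ[b<2](S) → 1
  π[b,h](σ[b<2](S)) → 1
  (S − π[b,h](σ[b<2](S))) → 5
  R → 4
  ((S − π[b,h](σ[b<2](S))) ⋈[h=c] R) → 5

E1 result:
b | h | c | w
1 | 5 | 5 | t
1 | 5 | 5 | t
2 | 2 | 2 | t
4 | 5 | 5 | t
7 | 2 | 2 | t
8 | 7 | 7 | q
9 | 5 | 5 | t
E2 result:
b | h | c | w
2 | 2 | 2 | t
4 | 5 | 5 | t
7 | 2 | 2 | t
8 | 7 | 7 | q
9 | 5 | 5 | t
Witness: (1, 5, 5, 't') appears 2× in E1 but 0× in E2.

no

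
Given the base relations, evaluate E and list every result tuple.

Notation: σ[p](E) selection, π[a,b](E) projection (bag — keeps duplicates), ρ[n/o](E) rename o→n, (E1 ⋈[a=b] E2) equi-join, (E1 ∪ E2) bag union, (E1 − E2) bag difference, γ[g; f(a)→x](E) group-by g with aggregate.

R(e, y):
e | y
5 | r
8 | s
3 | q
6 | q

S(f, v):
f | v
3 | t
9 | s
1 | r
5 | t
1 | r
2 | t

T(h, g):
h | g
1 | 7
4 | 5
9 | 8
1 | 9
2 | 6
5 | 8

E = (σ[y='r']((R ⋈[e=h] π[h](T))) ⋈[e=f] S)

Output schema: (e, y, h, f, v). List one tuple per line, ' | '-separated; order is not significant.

Per-node cardinality:
  R → 4
  T → 6
  π[h](T) → 6
  (R ⋈[e=h] π[h](T)) → 1
  σ[y='r']((R ⋈[e=h] π[h](T))) → 1
  S → 6
  (σ[y='r']((R ⋈[e=h] π[h](T))) ⋈[e=f] S) → 1

== RESULT ==
e | y | h | f | v
5 | r | 5 | 5 | t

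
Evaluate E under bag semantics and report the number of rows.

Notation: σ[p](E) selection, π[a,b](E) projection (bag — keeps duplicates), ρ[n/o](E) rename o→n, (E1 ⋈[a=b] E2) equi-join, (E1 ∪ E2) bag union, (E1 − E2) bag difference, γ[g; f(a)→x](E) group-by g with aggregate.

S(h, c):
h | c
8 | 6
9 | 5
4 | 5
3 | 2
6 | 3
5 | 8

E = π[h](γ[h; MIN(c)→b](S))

Row counts bottom-up:
  S → 6
  γ[h; MIN(c)→b](S) → 6
  π[h](γ[h; MIN(c)→b](S)) → 6

|E| = 6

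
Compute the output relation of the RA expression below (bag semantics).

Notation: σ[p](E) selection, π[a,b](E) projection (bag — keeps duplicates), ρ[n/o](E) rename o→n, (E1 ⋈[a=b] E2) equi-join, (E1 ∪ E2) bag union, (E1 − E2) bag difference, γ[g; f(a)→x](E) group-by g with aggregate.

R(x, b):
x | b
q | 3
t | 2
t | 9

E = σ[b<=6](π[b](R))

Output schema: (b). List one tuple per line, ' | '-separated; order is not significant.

Per-node cardinality:
  R → 3
  π[b](R) → 3
  σ[b<=6](π[b](R)) → 2

== RESULT ==
b
2
3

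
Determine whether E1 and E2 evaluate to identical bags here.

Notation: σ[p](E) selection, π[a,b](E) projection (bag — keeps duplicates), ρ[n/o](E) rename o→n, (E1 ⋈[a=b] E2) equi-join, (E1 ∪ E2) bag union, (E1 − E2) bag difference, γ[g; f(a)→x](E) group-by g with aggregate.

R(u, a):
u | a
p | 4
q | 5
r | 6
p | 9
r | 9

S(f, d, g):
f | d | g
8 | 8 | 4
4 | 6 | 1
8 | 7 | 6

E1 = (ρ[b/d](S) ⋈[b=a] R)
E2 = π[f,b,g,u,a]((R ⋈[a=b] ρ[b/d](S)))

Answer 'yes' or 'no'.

E1 stepwise |·|:
  S → 3
  ρ[b/d](S) → 3
  R → 5
  (ρ[b/d](S) ⋈[b=a] R) → 1
E2 stepwise |·|:
  R → 5
  S → 3
  ρ[b/d](S) → 3
  (R ⋈[a=b] ρ[b/d](S)) → 1
  π[f,b,g,u,a]((R ⋈[a=b] ρ[b/d](S))) → 1

E1 and E2 produce the same multiset:
f | b | g | u | a
4 | 6 | 1 | r | 6

yes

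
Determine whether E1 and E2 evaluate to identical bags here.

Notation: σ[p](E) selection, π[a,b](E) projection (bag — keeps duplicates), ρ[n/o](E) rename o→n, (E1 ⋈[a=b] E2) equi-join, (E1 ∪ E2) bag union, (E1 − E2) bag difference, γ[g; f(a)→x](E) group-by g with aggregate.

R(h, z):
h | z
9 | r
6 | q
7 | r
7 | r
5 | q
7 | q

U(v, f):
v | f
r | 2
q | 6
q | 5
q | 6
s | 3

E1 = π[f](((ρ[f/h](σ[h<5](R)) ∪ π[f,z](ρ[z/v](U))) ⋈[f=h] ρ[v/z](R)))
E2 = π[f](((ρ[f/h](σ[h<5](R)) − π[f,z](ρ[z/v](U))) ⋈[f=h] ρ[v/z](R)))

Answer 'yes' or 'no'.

E1 per-node cardinality:
  R → 6
  σ[h<5](R) → 0
  ρ[f/h](σ[h<5](R)) → 0
  U → 5
  ρ[z/v](U) → 5
  π[f,z](ρ[z/v](U)) → 5
  (ρ[f/h](σ[h<5](R)) ∪ π[f,z](ρ[z/v](U))) → 5
  R → 6
  ρ[v/z](R) → 6
  ((ρ[f/h](σ[h<5](R)) ∪ π[f,z](ρ[z/v](U))) ⋈[f=h] ρ[v/z](R)) → 3
  π[f](((ρ[f/h](σ[h<5](R)) ∪ π[f,z](ρ[z/v](U))) ⋈[f=h] ρ[v/z](R))) → 3
E2 per-node cardinality:
  R → 6
  σ[h<5](R) → 0
  ρ[f/h](σ[h<5](R)) → 0
  U → 5
  ρ[z/v](U) → 5
  π[f,z](ρ[z/v](U)) → 5
  (ρ[f/h](σ[h<5](R)) − π[f,z](ρ[z/v](U))) → 0
  R → 6
  ρ[v/z](R) → 6
  ((ρ[f/h](σ[h<5](R)) − π[f,z](ρ[z/v](U))) ⋈[f=h] ρ[v/z](R)) → 0
  π[f](((ρ[f/h](σ[h<5](R)) − π[f,z](ρ[z/v](U))) ⋈[f=h] ρ[v/z](R))) → 0

E1 result:
f
5
6
6
E2 result:
f
(0 rows)
Witness: (6,) appears 2× in E1 but 0× in E2.

no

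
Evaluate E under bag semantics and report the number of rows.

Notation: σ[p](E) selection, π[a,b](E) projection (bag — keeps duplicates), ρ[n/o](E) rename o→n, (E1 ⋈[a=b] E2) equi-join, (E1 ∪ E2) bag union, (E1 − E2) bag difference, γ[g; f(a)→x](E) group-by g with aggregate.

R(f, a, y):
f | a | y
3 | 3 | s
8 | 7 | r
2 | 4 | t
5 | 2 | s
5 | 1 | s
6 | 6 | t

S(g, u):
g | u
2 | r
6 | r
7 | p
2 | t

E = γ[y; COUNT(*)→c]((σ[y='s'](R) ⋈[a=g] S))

Per-node cardinality:
  R → 6
  σ[y='s'](R) → 3
  S → 4
  (σ[y='s'](R) ⋈[a=g] S) → 2
  γ[y; COUNT(*)→c]((σ[y='s'](R) ⋈[a=g] S)) → 1

|E| = 1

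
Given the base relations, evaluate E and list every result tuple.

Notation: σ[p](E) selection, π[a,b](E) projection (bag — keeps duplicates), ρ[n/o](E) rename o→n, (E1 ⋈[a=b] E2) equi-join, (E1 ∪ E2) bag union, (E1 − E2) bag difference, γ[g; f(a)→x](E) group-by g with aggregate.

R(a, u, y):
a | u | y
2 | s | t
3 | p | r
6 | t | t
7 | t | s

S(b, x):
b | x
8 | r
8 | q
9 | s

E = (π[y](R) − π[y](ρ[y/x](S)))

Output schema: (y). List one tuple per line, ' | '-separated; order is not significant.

Stepwise |·|:
  R → 4
  π[y](R) → 4
  S → 3
  ρ[y/x](S) → 3
  π[y](ρ[y/x](S)) → 3
  (π[y](R) − π[y](ρ[y/x](S))) → 2

== RESULT ==
y
t
t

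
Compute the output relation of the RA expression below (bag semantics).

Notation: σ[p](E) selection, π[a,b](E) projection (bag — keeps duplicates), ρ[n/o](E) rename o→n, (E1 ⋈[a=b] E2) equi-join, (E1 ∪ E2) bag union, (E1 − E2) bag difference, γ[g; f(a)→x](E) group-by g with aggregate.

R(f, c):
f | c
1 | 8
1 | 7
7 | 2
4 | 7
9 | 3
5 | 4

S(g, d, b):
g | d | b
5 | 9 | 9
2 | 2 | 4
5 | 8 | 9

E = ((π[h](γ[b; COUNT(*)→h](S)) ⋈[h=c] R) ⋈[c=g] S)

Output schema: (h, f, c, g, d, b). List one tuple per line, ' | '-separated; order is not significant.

Stepwise |·|:
  S → 3
  γ[b; COUNT(*)→h](S) → 2
  π[h](γ[b; COUNT(*)→h](S)) → 2
  R → 6
  (π[h](γ[b; COUNT(*)→h](S)) ⋈[h=c] R) → 1
  S → 3
  ((π[h](γ[b; COUNT(*)→h](S)) ⋈[h=c] R) ⋈[c=g] S) → 1

== RESULT ==
h | f | c | g | d | b
2 | 7 | 2 | 2 | 2 | 4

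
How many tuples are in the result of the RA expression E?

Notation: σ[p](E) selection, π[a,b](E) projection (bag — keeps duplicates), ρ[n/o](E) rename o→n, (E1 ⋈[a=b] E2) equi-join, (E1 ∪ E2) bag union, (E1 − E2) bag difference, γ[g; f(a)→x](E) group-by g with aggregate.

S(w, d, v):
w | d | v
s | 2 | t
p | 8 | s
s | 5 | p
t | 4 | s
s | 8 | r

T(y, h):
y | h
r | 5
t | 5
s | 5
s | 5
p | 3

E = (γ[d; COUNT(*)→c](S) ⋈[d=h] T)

Subexpression sizes:
  S → 5
  γ[d; COUNT(*)→c](S) → 4
  T → 5
  (γ[d; COUNT(*)→c](S) ⋈[d=h] T) → 4

|E| = 4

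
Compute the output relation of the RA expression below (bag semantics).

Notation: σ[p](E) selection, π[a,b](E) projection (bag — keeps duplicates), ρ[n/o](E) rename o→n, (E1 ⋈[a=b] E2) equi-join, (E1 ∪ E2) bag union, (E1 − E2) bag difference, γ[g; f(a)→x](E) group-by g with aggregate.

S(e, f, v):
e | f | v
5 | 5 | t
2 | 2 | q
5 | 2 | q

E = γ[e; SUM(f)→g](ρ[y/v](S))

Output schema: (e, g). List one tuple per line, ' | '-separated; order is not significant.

Stepwise |·|:
  S → 3
  ρ[y/v](S) → 3
  γ[e; SUM(f)→g](ρ[y/v](S)) → 2

== RESULT ==
e | g
2 | 2
5 | 7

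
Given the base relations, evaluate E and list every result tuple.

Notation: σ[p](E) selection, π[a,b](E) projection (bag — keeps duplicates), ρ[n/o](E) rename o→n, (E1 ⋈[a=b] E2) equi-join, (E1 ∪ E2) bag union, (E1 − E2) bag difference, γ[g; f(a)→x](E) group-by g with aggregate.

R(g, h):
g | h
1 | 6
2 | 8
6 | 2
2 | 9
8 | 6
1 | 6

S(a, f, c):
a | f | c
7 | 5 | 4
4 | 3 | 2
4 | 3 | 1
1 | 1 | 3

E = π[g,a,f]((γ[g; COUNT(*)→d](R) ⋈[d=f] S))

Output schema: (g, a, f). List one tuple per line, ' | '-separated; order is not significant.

Subexpression sizes:
  R → 6
  γ[g; COUNT(*)→d](R) → 4
  S → 4
  (γ[g; COUNT(*)→d](R) ⋈[d=f] S) → 2
  π[g,a,f]((γ[g; COUNT(*)→d](R) ⋈[d=f] S)) → 2

== RESULT ==
g | a | f
6 | 1 | 1
8 | 1 | 1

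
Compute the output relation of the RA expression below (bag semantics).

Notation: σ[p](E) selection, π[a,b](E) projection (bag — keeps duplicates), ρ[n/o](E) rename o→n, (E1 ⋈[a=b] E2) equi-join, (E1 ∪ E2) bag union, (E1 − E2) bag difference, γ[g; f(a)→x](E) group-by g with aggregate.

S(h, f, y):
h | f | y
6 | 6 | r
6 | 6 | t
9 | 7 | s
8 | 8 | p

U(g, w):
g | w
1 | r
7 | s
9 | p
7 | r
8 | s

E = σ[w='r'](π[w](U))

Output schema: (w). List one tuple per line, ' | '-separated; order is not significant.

Per-node cardinality:
  U → 5
  π[w](U) → 5
  σ[w='r'](π[w](U)) → 2

== RESULT ==
w
r
r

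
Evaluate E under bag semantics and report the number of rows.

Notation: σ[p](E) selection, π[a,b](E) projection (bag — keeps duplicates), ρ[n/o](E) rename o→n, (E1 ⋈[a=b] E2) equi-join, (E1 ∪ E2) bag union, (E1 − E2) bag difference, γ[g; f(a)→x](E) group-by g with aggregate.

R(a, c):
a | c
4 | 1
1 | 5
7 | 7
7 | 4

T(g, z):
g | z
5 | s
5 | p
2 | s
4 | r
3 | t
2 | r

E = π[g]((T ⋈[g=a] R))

Per-node cardinality:
  T → 6
  R → 4
  (T ⋈[g=a] R) → 1
  π[g]((T ⋈[g=a] R)) → 1

|E| = 1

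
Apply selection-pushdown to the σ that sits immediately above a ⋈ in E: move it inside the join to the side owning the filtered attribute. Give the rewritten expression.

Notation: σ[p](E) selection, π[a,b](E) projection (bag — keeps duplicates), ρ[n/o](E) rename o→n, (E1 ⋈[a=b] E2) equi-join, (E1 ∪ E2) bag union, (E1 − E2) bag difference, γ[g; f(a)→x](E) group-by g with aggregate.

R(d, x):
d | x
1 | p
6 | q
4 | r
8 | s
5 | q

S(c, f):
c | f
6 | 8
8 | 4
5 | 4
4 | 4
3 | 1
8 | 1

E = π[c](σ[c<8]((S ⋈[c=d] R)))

σ filters on c, owned by the left side.
E' = π[c]((σ[c<8](S) ⋈[c=d] R))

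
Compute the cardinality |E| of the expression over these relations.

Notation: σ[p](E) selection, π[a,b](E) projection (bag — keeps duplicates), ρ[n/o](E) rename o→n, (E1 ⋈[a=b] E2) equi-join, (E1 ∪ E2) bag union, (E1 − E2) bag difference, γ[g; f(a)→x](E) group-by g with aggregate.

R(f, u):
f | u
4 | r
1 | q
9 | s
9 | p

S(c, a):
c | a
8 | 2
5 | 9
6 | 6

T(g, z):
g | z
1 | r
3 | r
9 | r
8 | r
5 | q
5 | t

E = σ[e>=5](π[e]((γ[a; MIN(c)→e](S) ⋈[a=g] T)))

Subexpression sizes:
  S → 3
  γ[a; MIN(c)→e](S) → 3
  T → 6
  (γ[a; MIN(c)→e](S) ⋈[a=g] T) → 1
  π[e]((γ[a; MIN(c)→e](S) ⋈[a=g] T)) → 1
  σ[e>=5](π[e]((γ[a; MIN(c)→e](S) ⋈[a=g] T))) → 1

|E| = 1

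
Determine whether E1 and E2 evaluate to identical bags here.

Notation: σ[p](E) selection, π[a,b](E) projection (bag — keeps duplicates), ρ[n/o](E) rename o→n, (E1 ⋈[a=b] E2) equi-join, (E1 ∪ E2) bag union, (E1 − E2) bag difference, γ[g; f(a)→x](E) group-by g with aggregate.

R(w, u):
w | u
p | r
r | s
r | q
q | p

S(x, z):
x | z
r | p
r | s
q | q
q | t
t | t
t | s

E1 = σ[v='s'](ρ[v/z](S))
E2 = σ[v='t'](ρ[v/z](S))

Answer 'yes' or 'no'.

E1 stepwise |·|:
  S → 6
  ρ[v/z](S) → 6
  σ[v='s'](ρ[v/z](S)) → 2
E2 stepwise |·|:
  S → 6
  ρ[v/z](S) → 6
  σ[v='t'](ρ[v/z](S)) → 2

E1 result:
x | v
r | s
t | s
E2 result:
x | v
q | t
t | t
Witness: ('q', 't') appears 0× in E1 but 1× in E2.

no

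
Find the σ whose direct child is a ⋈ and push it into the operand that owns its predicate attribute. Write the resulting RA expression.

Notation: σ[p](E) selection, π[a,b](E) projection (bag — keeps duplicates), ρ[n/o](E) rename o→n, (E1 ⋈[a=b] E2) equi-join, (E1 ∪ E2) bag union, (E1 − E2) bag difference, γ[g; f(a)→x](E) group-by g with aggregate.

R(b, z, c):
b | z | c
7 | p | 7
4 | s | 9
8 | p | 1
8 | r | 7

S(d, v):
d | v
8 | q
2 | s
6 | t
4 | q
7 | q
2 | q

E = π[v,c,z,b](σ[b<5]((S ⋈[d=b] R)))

σ filters on b, owned by the right side.
E' = π[v,c,z,b]((S ⋈[d=b] σ[b<5](R)))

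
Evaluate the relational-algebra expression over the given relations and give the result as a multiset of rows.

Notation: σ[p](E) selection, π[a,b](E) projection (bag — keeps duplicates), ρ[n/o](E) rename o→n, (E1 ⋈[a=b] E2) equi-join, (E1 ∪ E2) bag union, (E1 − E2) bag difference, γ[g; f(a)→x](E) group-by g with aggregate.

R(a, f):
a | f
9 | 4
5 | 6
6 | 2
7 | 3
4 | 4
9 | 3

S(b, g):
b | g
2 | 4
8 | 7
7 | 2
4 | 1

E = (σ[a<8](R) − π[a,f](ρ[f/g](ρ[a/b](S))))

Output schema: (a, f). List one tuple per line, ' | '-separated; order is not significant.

Row counts bottom-up:
  R → 6
  σ[a<8](R) → 4
  S → 4
  ρ[a/b](S) → 4
  ρ[f/g](ρ[a/b](S)) → 4
  π[a,f](ρ[f/g](ρ[a/b](S))) → 4
  (σ[a<8](R) − π[a,f](ρ[f/g](ρ[a/b](S)))) → 4

== RESULT ==
a | f
4 | 4
5 | 6
6 | 2
7 | 3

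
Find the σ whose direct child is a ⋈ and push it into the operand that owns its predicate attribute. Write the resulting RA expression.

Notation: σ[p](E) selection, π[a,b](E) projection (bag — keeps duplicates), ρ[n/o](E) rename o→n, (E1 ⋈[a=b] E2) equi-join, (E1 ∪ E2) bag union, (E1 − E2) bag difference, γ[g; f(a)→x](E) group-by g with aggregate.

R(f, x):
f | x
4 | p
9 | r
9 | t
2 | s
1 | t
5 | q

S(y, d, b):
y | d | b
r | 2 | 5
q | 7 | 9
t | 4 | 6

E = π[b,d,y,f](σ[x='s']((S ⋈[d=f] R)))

σ filters on x, owned by the right side.
E' = π[b,d,y,f]((S ⋈[d=f] σ[x='s'](R)))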